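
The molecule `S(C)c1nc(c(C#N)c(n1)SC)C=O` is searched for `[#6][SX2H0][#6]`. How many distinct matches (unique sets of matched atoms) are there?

[#6][SX2H0][#6] is the SMARTS for a thioether: an aliphatic sulfur bridging two carbons with no H on the sulfur.
The molecule carries 2 separate instances of a methylthio ether (-SCH3) meeting every constraint; each maps to a distinct set of atoms, giving 2 matches.

2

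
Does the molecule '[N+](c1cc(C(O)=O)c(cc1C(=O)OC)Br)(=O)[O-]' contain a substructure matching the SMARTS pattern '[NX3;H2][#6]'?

The pattern [NX3;H2][#6] describes a trivalent nitrogen with two H attached to carbon — a primary amine.
The closest candidate here is a nitro group (-[N+](=O)[O-]), but the nitrogen is [N+] with no H, not NX3H2. No other fragment satisfies the full query, so there is no match.

No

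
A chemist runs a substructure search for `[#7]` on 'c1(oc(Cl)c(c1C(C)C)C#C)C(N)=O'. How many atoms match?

1

Check the 14 heavy atoms by environment: 1× o (aromatic) → no; 4× c (aromatic) → no; 6× C → no; 1× O → no; 1× N → match; 1× Cl → no.
That gives 1 matching atom.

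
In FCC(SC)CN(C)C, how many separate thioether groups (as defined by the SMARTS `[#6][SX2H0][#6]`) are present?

1

[#6][SX2H0][#6] is the SMARTS for a thioether: an aliphatic sulfur bridging two carbons with no H on the sulfur.
Exactly one fragment in the molecule meets all constraints, giving 1 match.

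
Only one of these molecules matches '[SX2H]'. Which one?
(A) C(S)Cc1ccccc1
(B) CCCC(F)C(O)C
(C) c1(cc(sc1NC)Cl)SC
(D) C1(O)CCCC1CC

[SX2H] describes an aliphatic sulfur with two connections, one being H (a thiol).
(A) contains a thiol (-SH), which satisfies every atom and bond constraint.
(B) has a hydroxyl group (-OH) but it is an -OH, not an -SH.
(C) has a methylthio ether (-SCH3) but the sulfur has H0 (bonded to two carbons), not H1.
(D) has a hydroxyl group (-OH) but it is an -OH, not an -SH.
So the answer is (A).

A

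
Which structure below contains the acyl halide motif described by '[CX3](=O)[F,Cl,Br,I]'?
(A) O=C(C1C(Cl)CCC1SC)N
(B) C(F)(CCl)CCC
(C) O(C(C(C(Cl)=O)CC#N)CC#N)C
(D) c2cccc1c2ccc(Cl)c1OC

C

[CX3](=O)[F,Cl,Br,I] describes a carbonyl carbon bonded to a halogen (an acyl halide).
(A) has a chloro substituent but the Cl is not on a carbonyl carbon.
(B) has a chloro substituent but the Cl is not on a carbonyl carbon.
(C) contains an acyl chloride (-C(=O)Cl), which satisfies every atom and bond constraint.
(D) has a chloro substituent but the Cl is not on a carbonyl carbon.
So the answer is (C).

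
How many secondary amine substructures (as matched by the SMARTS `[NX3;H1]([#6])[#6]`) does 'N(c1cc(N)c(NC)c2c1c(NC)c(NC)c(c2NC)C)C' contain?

5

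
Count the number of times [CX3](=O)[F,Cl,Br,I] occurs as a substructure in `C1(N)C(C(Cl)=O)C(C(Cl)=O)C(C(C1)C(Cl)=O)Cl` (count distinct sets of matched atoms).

3

[CX3](=O)[F,Cl,Br,I] is the SMARTS for an acyl halide: a carbonyl carbon bonded to a halogen.
The molecule carries 3 separate instances of an acyl chloride (-C(=O)Cl) meeting every constraint; each maps to a distinct set of atoms, giving 3 matches.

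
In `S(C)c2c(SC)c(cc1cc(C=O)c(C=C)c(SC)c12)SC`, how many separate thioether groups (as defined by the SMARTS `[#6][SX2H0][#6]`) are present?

4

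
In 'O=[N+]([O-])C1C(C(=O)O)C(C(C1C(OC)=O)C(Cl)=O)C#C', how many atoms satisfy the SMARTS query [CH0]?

4

The query [CH0] means: aliphatic carbon with no attached hydrogen.
Check the 20 heavy atoms by environment: 6× C (H1) → no; 4× C (H0) → match; 5× O (H0) → no; 1× O (H1) → no; 1× Cl (H0) → no; 1× N (charge +1, H0) → no; 1× O (charge -1, H0) → no; 1× C (H3) → no.
That gives 4 matching atoms.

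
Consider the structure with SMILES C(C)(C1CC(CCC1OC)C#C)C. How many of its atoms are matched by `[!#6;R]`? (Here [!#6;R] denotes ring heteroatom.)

The query [!#6;R] means: non-carbon atom that is part of a ring.
Check the 13 heavy atoms by environment: 6× C (in 6-ring) → no; 1× O (acyclic) → no; 6× C (acyclic) → no.
No environment satisfies the query, so 0 matching atoms.

0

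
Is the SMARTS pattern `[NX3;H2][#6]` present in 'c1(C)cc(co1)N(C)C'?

The pattern [NX3;H2][#6] describes a trivalent nitrogen with two H attached to carbon — a primary amine.
The closest candidate here is a dimethylamino group (-N(CH3)2), but the nitrogen has H0, not H2. No other fragment satisfies the full query, so there is no match.

No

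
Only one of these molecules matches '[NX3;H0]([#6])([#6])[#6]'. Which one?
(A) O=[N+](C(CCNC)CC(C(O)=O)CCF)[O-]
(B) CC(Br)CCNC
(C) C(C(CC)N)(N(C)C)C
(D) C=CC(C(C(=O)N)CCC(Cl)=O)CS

C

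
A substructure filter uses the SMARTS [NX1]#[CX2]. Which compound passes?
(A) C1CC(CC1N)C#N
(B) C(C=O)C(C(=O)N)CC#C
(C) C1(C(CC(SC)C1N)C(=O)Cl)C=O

[NX1]#[CX2] describes a nitrogen triple-bonded to a two-connected carbon (a nitrile).
(A) contains a nitrile (-C#N), which satisfies every atom and bond constraint.
(B) has a primary amide (-C(=O)NH2) but the nitrogen is NX3, not NX1.
(C) has a primary amino group (-NH2) but the nitrogen is NX3 (three connections), not NX1 triple-bonded.
So the answer is (A).

A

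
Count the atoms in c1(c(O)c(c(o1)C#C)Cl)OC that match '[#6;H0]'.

5

The query [#6;H0] means: any carbon with no attached hydrogen.
Check the 11 heavy atoms by environment: 1× o (aromatic, H0) → no; 4× c (aromatic, H0) → match; 1× Cl (H0) → no; 1× O (H0) → no; 1× C (H3) → no; 1× C (H0) → match; 1× C (H1) → no; 1× O (H1) → no.
Summing the matching environments: 4 + 1 = 5 matching atoms.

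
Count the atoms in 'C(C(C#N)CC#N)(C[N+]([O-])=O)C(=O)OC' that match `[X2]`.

The query [X2] means: any atom with exactly two total connections (bonds + H).
Check the 15 heavy atoms by environment: 5× C (X4) → no; 1× C (X3) → no; 2× O (X1) → no; 1× O (X2) → match; 1× N (charge +1, X3) → no; 1× O (charge -1, X1) → no; 2× C (X2) → match; 2× N (X1) → no.
Summing the matching environments: 1 + 2 = 3 matching atoms.

3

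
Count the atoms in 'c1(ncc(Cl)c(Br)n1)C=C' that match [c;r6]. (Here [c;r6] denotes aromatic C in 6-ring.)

The query [c;r6] means: aromatic carbon that belongs to a six-membered ring.
Check the 10 heavy atoms by environment: 2× n (aromatic, in 6-ring) → no; 4× c (aromatic, in 6-ring) → match; 2× C (acyclic) → no; 1× Cl (acyclic) → no; 1× Br (acyclic) → no.
That gives 4 matching atoms.

4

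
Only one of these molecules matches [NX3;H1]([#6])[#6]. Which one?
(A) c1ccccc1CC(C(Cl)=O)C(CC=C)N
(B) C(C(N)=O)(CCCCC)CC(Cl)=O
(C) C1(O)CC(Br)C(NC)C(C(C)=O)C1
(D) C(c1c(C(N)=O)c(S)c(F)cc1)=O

[NX3;H1]([#6])[#6] describes a trivalent nitrogen with one H, bonded to two carbons (a secondary amine).
(A) has a primary amino group (-NH2) but the nitrogen has H2 and only one carbon neighbour.
(B) has a primary amide (-C(=O)NH2) but the -C(=O)NH2 nitrogen has H2, not H1.
(C) contains an N-methylamino group (-NHCH3), which satisfies every atom and bond constraint.
(D) has a primary amide (-C(=O)NH2) but the -C(=O)NH2 nitrogen has H2, not H1.
So the answer is (C).

C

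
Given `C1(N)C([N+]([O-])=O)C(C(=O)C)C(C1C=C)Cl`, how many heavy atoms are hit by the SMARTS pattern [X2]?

0

The query [X2] means: any atom with exactly two total connections (bonds + H).
Check the 15 heavy atoms by environment: 6× C (X4) → no; 1× N (charge +1, X3) → no; 1× O (charge -1, X1) → no; 2× O (X1) → no; 3× C (X3) → no; 1× Cl (X1) → no; 1× N (X3) → no.
No environment satisfies the query, so 0 matching atoms.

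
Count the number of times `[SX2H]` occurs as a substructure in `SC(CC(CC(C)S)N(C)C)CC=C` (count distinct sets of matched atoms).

[SX2H] is the SMARTS for a thiol: an aliphatic sulfur with two connections, one being H.
The molecule carries 2 separate instances of a thiol (-SH) meeting every constraint; each maps to a distinct set of atoms, giving 2 matches.

2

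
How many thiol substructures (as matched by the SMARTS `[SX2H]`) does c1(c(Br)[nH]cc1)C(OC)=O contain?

0

[SX2H] is the SMARTS for a thiol: an aliphatic sulfur with two connections, one being H.
No fragment in the molecule satisfies every constraint, giving 0 matches.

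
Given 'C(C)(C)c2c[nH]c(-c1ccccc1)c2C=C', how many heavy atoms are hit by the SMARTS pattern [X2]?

Check the 16 heavy atoms by environment: 1× n (aromatic, X3) → no; 10× c (aromatic, X3) → no; 2× C (X3) → no; 3× C (X4) → no.
No environment satisfies the query, so 0 matching atoms.

0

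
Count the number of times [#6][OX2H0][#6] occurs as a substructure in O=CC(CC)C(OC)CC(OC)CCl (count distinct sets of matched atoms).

2

[#6][OX2H0][#6] is the SMARTS for an ether: an aliphatic oxygen bridging two carbons with no H on the oxygen.
The molecule carries 2 separate instances of a methoxy ether (-OCH3) meeting every constraint; each maps to a distinct set of atoms, giving 2 matches.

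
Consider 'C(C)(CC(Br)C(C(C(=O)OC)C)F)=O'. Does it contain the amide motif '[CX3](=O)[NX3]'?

The pattern [CX3](=O)[NX3] describes a carbonyl carbon bonded to a trivalent nitrogen — an amide.
The closest candidate here is a methyl-ester group (-C(=O)OCH3), but the carbonyl is bonded to O, not to an NX3 nitrogen. No other fragment satisfies the full query, so there is no match.

No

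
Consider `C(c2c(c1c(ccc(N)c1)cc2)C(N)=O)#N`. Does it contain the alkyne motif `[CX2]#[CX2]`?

The pattern [CX2]#[CX2] describes a carbon-carbon triple bond — an alkyne.
The closest candidate here is a nitrile (-C#N), but the triple bond is C#N, not C#C. No other fragment satisfies the full query, so there is no match.

No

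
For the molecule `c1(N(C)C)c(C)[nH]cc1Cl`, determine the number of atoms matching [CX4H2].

The query [CX4H2] means: sp3 carbon (X4) with exactly two hydrogens.
Check the 10 heavy atoms by environment: 1× n (aromatic, H1, X3) → no; 1× c (aromatic, H1, X3) → no; 3× c (aromatic, H0, X3) → no; 3× C (H3, X4) → no; 1× N (H0, X3) → no; 1× Cl (H0, X1) → no.
No environment satisfies the query, so 0 matching atoms.

0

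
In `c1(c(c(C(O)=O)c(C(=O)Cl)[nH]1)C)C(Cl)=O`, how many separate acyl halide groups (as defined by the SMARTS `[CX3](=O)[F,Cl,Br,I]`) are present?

2

[CX3](=O)[F,Cl,Br,I] is the SMARTS for an acyl halide: a carbonyl carbon bonded to a halogen.
The molecule carries 2 separate instances of an acyl chloride (-C(=O)Cl) meeting every constraint; each maps to a distinct set of atoms, giving 2 matches.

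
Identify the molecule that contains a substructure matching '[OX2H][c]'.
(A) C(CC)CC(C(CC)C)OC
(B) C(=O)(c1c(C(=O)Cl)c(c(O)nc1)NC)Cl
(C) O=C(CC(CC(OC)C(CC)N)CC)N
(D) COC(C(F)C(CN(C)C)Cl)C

B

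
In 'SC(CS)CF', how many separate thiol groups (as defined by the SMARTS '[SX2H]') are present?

[SX2H] is the SMARTS for a thiol: an aliphatic sulfur with two connections, one being H.
The molecule carries 2 separate instances of a thiol (-SH) meeting every constraint; each maps to a distinct set of atoms, giving 2 matches.

2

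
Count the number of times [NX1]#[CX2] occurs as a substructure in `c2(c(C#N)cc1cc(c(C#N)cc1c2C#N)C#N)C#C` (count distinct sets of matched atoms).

4

[NX1]#[CX2] is the SMARTS for a nitrile: a nitrogen triple-bonded to a two-connected carbon.
The molecule carries 4 separate instances of a nitrile (-C#N) meeting every constraint; each maps to a distinct set of atoms, giving 4 matches.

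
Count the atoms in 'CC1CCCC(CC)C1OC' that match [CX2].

The query [CX2] means: C with X2: aliphatic carbon with exactly 2 total connections.
Check the 11 heavy atoms by environment: 10× C (X4) → no; 1× O (X2) → no.
No environment satisfies the query, so 0 matching atoms.

0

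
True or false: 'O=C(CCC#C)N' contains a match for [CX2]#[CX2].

True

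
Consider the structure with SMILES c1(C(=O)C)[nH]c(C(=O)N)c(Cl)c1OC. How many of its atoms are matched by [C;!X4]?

2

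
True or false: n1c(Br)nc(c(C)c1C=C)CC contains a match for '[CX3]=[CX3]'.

The pattern [CX3]=[CX3] describes a non-aromatic C=C double bond between two sp2 carbons — an alkene.
The molecule carries a vinyl group (-CH=CH2), whose atoms satisfy every constraint of the query, so the pattern matches.

True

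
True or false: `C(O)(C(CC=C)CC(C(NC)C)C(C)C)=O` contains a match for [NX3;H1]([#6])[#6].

True

The pattern [NX3;H1]([#6])[#6] describes a trivalent nitrogen with one H, bonded to two carbons — a secondary amine.
The molecule carries an N-methylamino group (-NHCH3), whose atoms satisfy every constraint of the query, so the pattern matches.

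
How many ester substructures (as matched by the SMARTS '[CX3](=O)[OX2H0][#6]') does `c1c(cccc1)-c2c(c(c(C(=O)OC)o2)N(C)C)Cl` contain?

1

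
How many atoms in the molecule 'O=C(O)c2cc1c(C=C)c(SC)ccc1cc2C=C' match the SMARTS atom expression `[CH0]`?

The query [CH0] means: aliphatic carbon with no attached hydrogen.
Check the 19 heavy atoms by environment: 6× c (aromatic, H0) → no; 4× c (aromatic, H1) → no; 2× C (H1) → no; 2× C (H2) → no; 1× C (H0) → match; 1× O (H0) → no; 1× O (H1) → no; 1× S (H0) → no; 1× C (H3) → no.
That gives 1 matching atom.

1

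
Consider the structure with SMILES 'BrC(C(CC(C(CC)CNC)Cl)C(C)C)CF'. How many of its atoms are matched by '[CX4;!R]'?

The query [CX4;!R] means: aliphatic carbon with four total connections, not in a ring.
Check the 17 heavy atoms by environment: 13× C (X4, acyclic) → match; 1× Br (X1, acyclic) → no; 1× F (X1, acyclic) → no; 1× N (X3, acyclic) → no; 1× Cl (X1, acyclic) → no.
That gives 13 matching atoms.

13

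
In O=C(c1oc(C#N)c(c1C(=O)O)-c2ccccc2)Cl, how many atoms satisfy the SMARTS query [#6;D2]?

6

The query [#6;D2] means: any carbon bonded to exactly two heavy atoms.
Check the 19 heavy atoms by environment: 1× o (aromatic, D2) → no; 5× c (aromatic, D3) → no; 2× C (D3) → no; 3× O (D1) → no; 1× Cl (D1) → no; 5× c (aromatic, D2) → match; 1× C (D2) → match; 1× N (D1) → no.
Summing the matching environments: 5 + 1 = 6 matching atoms.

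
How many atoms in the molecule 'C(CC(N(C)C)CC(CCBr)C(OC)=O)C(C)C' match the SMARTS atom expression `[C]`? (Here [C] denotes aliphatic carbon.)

14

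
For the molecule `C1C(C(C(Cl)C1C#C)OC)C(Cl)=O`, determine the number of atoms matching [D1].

5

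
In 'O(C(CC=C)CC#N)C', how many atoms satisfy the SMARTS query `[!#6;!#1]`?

Check the 9 heavy atoms by environment: 7× C → no; 1× N → match; 1× O → match.
Summing the matching environments: 1 + 1 = 2 matching atoms.

2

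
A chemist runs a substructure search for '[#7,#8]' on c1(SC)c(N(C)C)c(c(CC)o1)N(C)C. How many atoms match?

3

The query [#7,#8] means: nitrogen or oxygen (comma = OR).
Check the 15 heavy atoms by environment: 1× o (aromatic) → match; 4× c (aromatic) → no; 2× N → match; 7× C → no; 1× S → no.
Summing the matching environments: 1 + 2 = 3 matching atoms.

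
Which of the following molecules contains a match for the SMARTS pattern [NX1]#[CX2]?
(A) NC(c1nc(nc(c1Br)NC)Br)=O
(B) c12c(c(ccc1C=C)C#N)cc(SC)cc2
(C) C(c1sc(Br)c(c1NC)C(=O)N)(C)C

[NX1]#[CX2] describes a nitrogen triple-bonded to a two-connected carbon (a nitrile).
(A) has a primary amide (-C(=O)NH2) but the nitrogen is NX3, not NX1.
(B) contains a nitrile (-C#N), which satisfies every atom and bond constraint.
(C) has a primary amide (-C(=O)NH2) but the nitrogen is NX3, not NX1.
So the answer is (B).

B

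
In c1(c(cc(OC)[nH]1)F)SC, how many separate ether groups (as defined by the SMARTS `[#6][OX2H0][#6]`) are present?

1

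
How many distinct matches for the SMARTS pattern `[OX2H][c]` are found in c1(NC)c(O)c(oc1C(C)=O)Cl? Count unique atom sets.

[OX2H][c] is the SMARTS for a phenol: a hydroxyl oxygen attached to an aromatic carbon.
Exactly one fragment in the molecule meets all constraints, giving 1 match.

1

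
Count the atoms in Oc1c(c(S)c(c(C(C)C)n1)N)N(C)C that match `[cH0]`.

The query [cH0] means: aromatic carbon with no attached hydrogen (substituted or ring-fusion).
Check the 15 heavy atoms by environment: 1× n (aromatic, H0) → no; 5× c (aromatic, H0) → match; 1× N (H2) → no; 1× N (H0) → no; 4× C (H3) → no; 1× O (H1) → no; 1× S (H1) → no; 1× C (H1) → no.
That gives 5 matching atoms.

5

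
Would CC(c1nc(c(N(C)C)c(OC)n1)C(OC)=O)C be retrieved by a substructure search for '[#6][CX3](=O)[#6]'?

The pattern [#6][CX3](=O)[#6] describes a carbonyl carbon (no H) flanked by two carbons — a ketone.
The closest candidate here is a methyl-ester group (-C(=O)OCH3), but one neighbour of the carbonyl carbon is O, not C. No other fragment satisfies the full query, so there is no match.

No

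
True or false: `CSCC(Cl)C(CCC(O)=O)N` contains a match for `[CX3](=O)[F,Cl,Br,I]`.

False

The pattern [CX3](=O)[F,Cl,Br,I] describes a carbonyl carbon bonded to a halogen — an acyl halide.
The closest candidate here is a carboxylic acid group (-C(=O)OH), but the carbonyl is bonded to -OH, not to a halogen. No other fragment satisfies the full query, so there is no match.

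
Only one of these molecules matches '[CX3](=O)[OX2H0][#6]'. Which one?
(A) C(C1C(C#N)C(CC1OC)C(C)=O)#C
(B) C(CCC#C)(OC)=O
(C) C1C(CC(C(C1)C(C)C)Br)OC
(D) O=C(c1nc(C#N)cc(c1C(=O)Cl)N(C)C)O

B

[CX3](=O)[OX2H0][#6] describes a carbonyl carbon bonded to an oxygen that is itself bonded to carbon (no H on that O) (an ester).
(A) has a methoxy ether (-OCH3) but the ether oxygen is not adjacent to a C=O carbon.
(B) contains a methyl-ester group (-C(=O)OCH3), which satisfies every atom and bond constraint.
(C) has a methoxy ether (-OCH3) but the ether oxygen is not adjacent to a C=O carbon.
(D) has a carboxylic acid group (-C(=O)OH) but the singly-bonded O carries H (OX2H1, not H0).
So the answer is (B).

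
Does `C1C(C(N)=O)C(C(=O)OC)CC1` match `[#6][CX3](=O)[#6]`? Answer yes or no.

No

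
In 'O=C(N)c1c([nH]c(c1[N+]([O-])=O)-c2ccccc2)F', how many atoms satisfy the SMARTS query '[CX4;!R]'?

0

The query [CX4;!R] means: aliphatic carbon with four total connections, not in a ring.
Check the 18 heavy atoms by environment: 1× n (aromatic, X3, in 5-ring) → no; 4× c (aromatic, X3, in 5-ring) → no; 1× N (charge +1, X3, acyclic) → no; 1× O (charge -1, X1, acyclic) → no; 2× O (X1, acyclic) → no; 1× F (X1, acyclic) → no; 1× C (X3, acyclic) → no; 1× N (X3, acyclic) → no; 6× c (aromatic, X3, in 6-ring) → no.
No environment satisfies the query, so 0 matching atoms.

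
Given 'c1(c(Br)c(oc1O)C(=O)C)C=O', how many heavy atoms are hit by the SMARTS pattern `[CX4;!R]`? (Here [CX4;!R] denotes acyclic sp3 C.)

Check the 12 heavy atoms by environment: 1× o (aromatic, X2, in 5-ring) → no; 4× c (aromatic, X3, in 5-ring) → no; 1× O (X2, acyclic) → no; 2× C (X3, acyclic) → no; 2× O (X1, acyclic) → no; 1× C (X4, acyclic) → match; 1× Br (X1, acyclic) → no.
That gives 1 matching atom.

1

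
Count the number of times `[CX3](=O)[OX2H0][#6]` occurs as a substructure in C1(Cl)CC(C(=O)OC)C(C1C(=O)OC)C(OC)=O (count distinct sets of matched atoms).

3

[CX3](=O)[OX2H0][#6] is the SMARTS for an ester: a carbonyl carbon bonded to an oxygen that is itself bonded to carbon (no H on that O).
The molecule carries 3 separate instances of a methyl-ester group (-C(=O)OCH3) meeting every constraint; each maps to a distinct set of atoms, giving 3 matches.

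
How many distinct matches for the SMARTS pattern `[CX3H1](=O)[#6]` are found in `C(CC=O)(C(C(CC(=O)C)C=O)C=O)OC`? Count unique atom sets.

3

[CX3H1](=O)[#6] is the SMARTS for an aldehyde: an sp2 carbon with one H, double-bonded to O and single-bonded to carbon.
The molecule carries 3 separate instances of an aldehyde (-CHO) meeting every constraint; each maps to a distinct set of atoms, giving 3 matches.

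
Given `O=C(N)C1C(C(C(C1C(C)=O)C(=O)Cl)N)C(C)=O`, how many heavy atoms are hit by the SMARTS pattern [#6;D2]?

The query [#6;D2] means: any carbon bonded to exactly two heavy atoms.
Check the 18 heavy atoms by environment: 9× C (D3) → no; 4× O (D1) → no; 2× C (D1) → no; 2× N (D1) → no; 1× Cl (D1) → no.
No environment satisfies the query, so 0 matching atoms.

0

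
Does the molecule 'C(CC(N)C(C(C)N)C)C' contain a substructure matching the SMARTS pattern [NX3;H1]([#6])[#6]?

No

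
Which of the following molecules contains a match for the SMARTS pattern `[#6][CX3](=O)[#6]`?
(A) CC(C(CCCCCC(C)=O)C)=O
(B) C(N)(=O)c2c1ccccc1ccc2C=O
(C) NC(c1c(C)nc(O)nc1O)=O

[#6][CX3](=O)[#6] describes a carbonyl carbon (no H) flanked by two carbons (a ketone).
(A) contains an acetyl/ketone group (-C(=O)CH3), which satisfies every atom and bond constraint.
(B) has a primary amide (-C(=O)NH2) but one neighbour of the carbonyl carbon is N, not C.
(C) has a primary amide (-C(=O)NH2) but one neighbour of the carbonyl carbon is N, not C.
So the answer is (A).

A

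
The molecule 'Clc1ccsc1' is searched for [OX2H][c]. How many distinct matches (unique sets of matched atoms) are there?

0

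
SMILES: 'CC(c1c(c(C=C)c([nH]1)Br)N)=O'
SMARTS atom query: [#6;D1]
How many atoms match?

Check the 12 heavy atoms by environment: 1× n (aromatic, D2) → no; 4× c (aromatic, D3) → no; 1× Br (D1) → no; 1× N (D1) → no; 1× C (D2) → no; 2× C (D1) → match; 1× C (D3) → no; 1× O (D1) → no.
That gives 2 matching atoms.

2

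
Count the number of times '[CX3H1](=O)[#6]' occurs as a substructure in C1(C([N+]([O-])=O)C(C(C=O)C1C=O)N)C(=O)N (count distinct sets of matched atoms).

2

[CX3H1](=O)[#6] is the SMARTS for an aldehyde: an sp2 carbon with one H, double-bonded to O and single-bonded to carbon.
The molecule carries 2 separate instances of an aldehyde (-CHO) meeting every constraint; each maps to a distinct set of atoms, giving 2 matches.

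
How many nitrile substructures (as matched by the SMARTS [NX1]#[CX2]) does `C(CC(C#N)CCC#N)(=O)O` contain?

[NX1]#[CX2] is the SMARTS for a nitrile: a nitrogen triple-bonded to a two-connected carbon.
The molecule carries 2 separate instances of a nitrile (-C#N) meeting every constraint; each maps to a distinct set of atoms, giving 2 matches.

2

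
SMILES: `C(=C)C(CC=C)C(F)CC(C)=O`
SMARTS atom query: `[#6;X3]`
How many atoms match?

5

Check the 12 heavy atoms by environment: 5× C (X4) → no; 1× F (X1) → no; 5× C (X3) → match; 1× O (X1) → no.
That gives 5 matching atoms.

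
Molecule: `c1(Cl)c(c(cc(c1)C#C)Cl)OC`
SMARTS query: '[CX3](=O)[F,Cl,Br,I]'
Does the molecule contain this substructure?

The pattern [CX3](=O)[F,Cl,Br,I] describes a carbonyl carbon bonded to a halogen — an acyl halide.
The closest candidate here is a chloro substituent, but the Cl is not on a carbonyl carbon. No other fragment satisfies the full query, so there is no match.

No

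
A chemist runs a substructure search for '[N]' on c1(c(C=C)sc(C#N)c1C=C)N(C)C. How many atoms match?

2

The query [N] means: uppercase N matches aliphatic (non-aromatic) nitrogen only.
Check the 14 heavy atoms by environment: 1× s (aromatic) → no; 4× c (aromatic) → no; 7× C → no; 2× N → match.
That gives 2 matching atoms.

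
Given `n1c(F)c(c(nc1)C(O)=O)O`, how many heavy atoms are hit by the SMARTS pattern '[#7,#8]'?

The query [#7,#8] means: nitrogen or oxygen (comma = OR).
Check the 11 heavy atoms by environment: 2× n (aromatic) → match; 4× c (aromatic) → no; 1× F → no; 1× C → no; 3× O → match.
Summing the matching environments: 2 + 3 = 5 matching atoms.

5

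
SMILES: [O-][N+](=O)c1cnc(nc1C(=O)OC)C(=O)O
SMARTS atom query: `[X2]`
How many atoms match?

The query [X2] means: any atom with exactly two total connections (bonds + H).
Check the 16 heavy atoms by environment: 2× n (aromatic, X2) → match; 4× c (aromatic, X3) → no; 2× C (X3) → no; 3× O (X1) → no; 2× O (X2) → match; 1× C (X4) → no; 1× N (charge +1, X3) → no; 1× O (charge -1, X1) → no.
Summing the matching environments: 2 + 2 = 4 matching atoms.

4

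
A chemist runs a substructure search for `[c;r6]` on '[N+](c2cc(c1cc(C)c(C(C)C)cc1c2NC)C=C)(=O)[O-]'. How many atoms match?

Check the 21 heavy atoms by environment: 10× c (aromatic, in 6-ring) → match; 1× N (acyclic) → no; 7× C (acyclic) → no; 1× N (charge +1, acyclic) → no; 1× O (charge -1, acyclic) → no; 1× O (acyclic) → no.
That gives 10 matching atoms.

10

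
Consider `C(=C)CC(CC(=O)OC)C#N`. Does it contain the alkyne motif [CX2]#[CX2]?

The pattern [CX2]#[CX2] describes a carbon-carbon triple bond — an alkyne.
The closest candidate here is a nitrile (-C#N), but the triple bond is C#N, not C#C. No other fragment satisfies the full query, so there is no match.

No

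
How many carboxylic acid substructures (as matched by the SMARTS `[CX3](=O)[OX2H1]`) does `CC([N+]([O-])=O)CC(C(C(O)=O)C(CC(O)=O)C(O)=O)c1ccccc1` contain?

3

[CX3](=O)[OX2H1] is the SMARTS for a carboxylic acid: an sp2 carbon double-bonded to O and single-bonded to an -OH oxygen.
The molecule carries 3 separate instances of a carboxylic acid group (-C(=O)OH) meeting every constraint; each maps to a distinct set of atoms, giving 3 matches.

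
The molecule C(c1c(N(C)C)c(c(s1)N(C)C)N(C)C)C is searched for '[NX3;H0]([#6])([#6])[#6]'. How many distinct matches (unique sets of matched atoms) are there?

3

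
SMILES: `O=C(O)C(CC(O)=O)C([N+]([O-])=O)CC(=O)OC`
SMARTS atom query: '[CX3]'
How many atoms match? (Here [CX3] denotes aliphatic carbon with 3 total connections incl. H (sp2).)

The query [CX3] means: C with X3: aliphatic carbon with exactly 3 total connections.
Check the 17 heavy atoms by environment: 5× C (X4) → no; 3× C (X3) → match; 4× O (X1) → no; 3× O (X2) → no; 1× N (charge +1, X3) → no; 1× O (charge -1, X1) → no.
That gives 3 matching atoms.

3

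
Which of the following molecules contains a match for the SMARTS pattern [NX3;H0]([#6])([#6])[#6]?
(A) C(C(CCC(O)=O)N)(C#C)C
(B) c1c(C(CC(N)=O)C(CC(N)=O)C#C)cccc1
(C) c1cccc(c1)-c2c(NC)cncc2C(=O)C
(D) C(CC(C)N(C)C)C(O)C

[NX3;H0]([#6])([#6])[#6] describes a trivalent nitrogen with no H, bonded to three carbons (a tertiary amine).
(A) has a primary amino group (-NH2) but the nitrogen has H2, not H0 with three carbons.
(B) has a primary amide (-C(=O)NH2) but the amide nitrogen has H2 and only one carbon neighbour.
(C) has an N-methylamino group (-NHCH3) but the nitrogen still has one H (H1), not H0.
(D) contains a dimethylamino group (-N(CH3)2), which satisfies every atom and bond constraint.
So the answer is (D).

D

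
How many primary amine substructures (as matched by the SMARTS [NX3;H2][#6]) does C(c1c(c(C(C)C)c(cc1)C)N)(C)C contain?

[NX3;H2][#6] is the SMARTS for a primary amine: a trivalent nitrogen with two H attached to carbon.
Exactly one fragment in the molecule meets all constraints, giving 1 match.

1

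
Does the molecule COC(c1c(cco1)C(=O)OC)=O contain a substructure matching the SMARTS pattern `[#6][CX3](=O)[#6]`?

No

The pattern [#6][CX3](=O)[#6] describes a carbonyl carbon (no H) flanked by two carbons — a ketone.
The closest candidate here is a methyl-ester group (-C(=O)OCH3), but one neighbour of the carbonyl carbon is O, not C. No other fragment satisfies the full query, so there is no match.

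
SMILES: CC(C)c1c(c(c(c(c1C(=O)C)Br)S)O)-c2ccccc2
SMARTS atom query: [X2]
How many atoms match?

2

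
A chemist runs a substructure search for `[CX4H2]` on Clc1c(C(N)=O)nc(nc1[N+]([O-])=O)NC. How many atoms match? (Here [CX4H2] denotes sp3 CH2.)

0

The query [CX4H2] means: sp3 carbon (X4) with exactly two hydrogens.
Check the 15 heavy atoms by environment: 2× n (aromatic, H0, X2) → no; 4× c (aromatic, H0, X3) → no; 1× Cl (H0, X1) → no; 1× N (charge +1, H0, X3) → no; 1× O (charge -1, H0, X1) → no; 2× O (H0, X1) → no; 1× C (H0, X3) → no; 1× N (H2, X3) → no; 1× N (H1, X3) → no; 1× C (H3, X4) → no.
No environment satisfies the query, so 0 matching atoms.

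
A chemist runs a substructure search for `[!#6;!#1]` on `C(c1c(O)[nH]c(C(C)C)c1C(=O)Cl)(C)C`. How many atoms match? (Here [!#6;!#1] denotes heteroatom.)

Check the 15 heavy atoms by environment: 1× n (aromatic) → match; 4× c (aromatic) → no; 7× C → no; 2× O → match; 1× Cl → match.
Summing the matching environments: 1 + 2 + 1 = 4 matching atoms.

4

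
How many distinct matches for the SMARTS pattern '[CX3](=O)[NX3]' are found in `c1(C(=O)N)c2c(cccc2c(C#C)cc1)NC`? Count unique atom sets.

[CX3](=O)[NX3] is the SMARTS for an amide: a carbonyl carbon bonded to a trivalent nitrogen.
Exactly one fragment in the molecule meets all constraints, giving 1 match.

1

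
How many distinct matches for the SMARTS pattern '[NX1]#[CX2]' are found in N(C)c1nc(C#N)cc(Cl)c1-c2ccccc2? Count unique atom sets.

[NX1]#[CX2] is the SMARTS for a nitrile: a nitrogen triple-bonded to a two-connected carbon.
Exactly one fragment in the molecule meets all constraints, giving 1 match.

1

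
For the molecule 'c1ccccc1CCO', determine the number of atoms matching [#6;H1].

The query [#6;H1] means: any carbon bearing exactly one hydrogen.
Check the 9 heavy atoms by environment: 2× C (H2) → no; 1× O (H1) → no; 1× c (aromatic, H0) → no; 5× c (aromatic, H1) → match.
That gives 5 matching atoms.

5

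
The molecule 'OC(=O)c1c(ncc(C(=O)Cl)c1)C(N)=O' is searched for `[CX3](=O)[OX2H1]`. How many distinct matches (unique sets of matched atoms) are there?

1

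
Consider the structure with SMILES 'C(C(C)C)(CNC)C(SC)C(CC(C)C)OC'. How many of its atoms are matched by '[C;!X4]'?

The query [C;!X4] means: aliphatic carbon that does not have four total connections.
Check the 17 heavy atoms by environment: 14× C (X4) → no; 1× N (X3) → no; 1× S (X2) → no; 1× O (X2) → no.
No environment satisfies the query, so 0 matching atoms.

0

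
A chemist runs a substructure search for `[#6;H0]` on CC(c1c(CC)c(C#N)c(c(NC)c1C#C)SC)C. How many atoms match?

8

Check the 19 heavy atoms by environment: 6× c (aromatic, H0) → match; 1× N (H1) → no; 5× C (H3) → no; 2× C (H0) → match; 1× N (H0) → no; 2× C (H1) → no; 1× C (H2) → no; 1× S (H0) → no.
Summing the matching environments: 6 + 2 = 8 matching atoms.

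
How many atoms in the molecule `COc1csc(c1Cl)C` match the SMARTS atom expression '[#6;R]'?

4

Check the 9 heavy atoms by environment: 1× s (aromatic, in 5-ring) → no; 4× c (aromatic, in 5-ring) → match; 1× Cl (acyclic) → no; 1× O (acyclic) → no; 2× C (acyclic) → no.
That gives 4 matching atoms.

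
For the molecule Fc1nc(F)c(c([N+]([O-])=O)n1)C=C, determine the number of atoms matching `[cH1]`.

The query [cH1] means: aromatic carbon bearing exactly one hydrogen.
Check the 13 heavy atoms by environment: 2× n (aromatic, H0) → no; 4× c (aromatic, H0) → no; 2× F (H0) → no; 1× N (charge +1, H0) → no; 1× O (charge -1, H0) → no; 1× O (H0) → no; 1× C (H1) → no; 1× C (H2) → no.
No environment satisfies the query, so 0 matching atoms.

0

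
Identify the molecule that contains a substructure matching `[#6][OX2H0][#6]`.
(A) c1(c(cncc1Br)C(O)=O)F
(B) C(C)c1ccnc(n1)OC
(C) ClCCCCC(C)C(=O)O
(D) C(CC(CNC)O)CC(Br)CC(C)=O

B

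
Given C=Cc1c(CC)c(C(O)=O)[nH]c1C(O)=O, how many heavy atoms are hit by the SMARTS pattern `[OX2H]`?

2

The query [OX2H] means: aliphatic oxygen with two connections, one of which is H — an -OH oxygen.
Check the 15 heavy atoms by environment: 1× n (aromatic, H1, X3) → no; 4× c (aromatic, H0, X3) → no; 2× C (H0, X3) → no; 2× O (H0, X1) → no; 2× O (H1, X2) → match; 1× C (H2, X4) → no; 1× C (H3, X4) → no; 1× C (H1, X3) → no; 1× C (H2, X3) → no.
That gives 2 matching atoms.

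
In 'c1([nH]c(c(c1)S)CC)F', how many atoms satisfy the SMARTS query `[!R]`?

Check the 9 heavy atoms by environment: 1× n (aromatic, in 5-ring) → no; 4× c (aromatic, in 5-ring) → no; 1× S (acyclic) → match; 1× F (acyclic) → match; 2× C (acyclic) → match.
Summing the matching environments: 1 + 1 + 2 = 4 matching atoms.

4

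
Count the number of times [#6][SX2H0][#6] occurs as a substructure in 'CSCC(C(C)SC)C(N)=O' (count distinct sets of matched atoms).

2

[#6][SX2H0][#6] is the SMARTS for a thioether: an aliphatic sulfur bridging two carbons with no H on the sulfur.
The molecule carries 2 separate instances of a methylthio ether (-SCH3) meeting every constraint; each maps to a distinct set of atoms, giving 2 matches.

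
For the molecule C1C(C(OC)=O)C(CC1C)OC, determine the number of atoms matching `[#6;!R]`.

The query [#6;!R] means: carbon not in any ring.
Check the 12 heavy atoms by environment: 5× C (in 5-ring) → no; 3× O (acyclic) → no; 4× C (acyclic) → match.
That gives 4 matching atoms.

4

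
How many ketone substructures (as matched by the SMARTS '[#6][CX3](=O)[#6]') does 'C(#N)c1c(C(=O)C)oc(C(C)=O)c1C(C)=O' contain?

3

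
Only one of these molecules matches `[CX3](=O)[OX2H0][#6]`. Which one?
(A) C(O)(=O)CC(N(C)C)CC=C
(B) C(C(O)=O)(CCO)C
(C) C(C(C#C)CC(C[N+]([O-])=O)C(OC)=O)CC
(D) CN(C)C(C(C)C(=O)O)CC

C

[CX3](=O)[OX2H0][#6] describes a carbonyl carbon bonded to an oxygen that is itself bonded to carbon (no H on that O) (an ester).
(A) has a carboxylic acid group (-C(=O)OH) but the singly-bonded O carries H (OX2H1, not H0).
(B) has a carboxylic acid group (-C(=O)OH) but the singly-bonded O carries H (OX2H1, not H0).
(C) contains a methyl-ester group (-C(=O)OCH3), which satisfies every atom and bond constraint.
(D) has a carboxylic acid group (-C(=O)OH) but the singly-bonded O carries H (OX2H1, not H0).
So the answer is (C).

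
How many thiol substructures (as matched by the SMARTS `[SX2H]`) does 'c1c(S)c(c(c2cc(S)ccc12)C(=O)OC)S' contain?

3

[SX2H] is the SMARTS for a thiol: an aliphatic sulfur with two connections, one being H.
The molecule carries 3 separate instances of a thiol (-SH) meeting every constraint; each maps to a distinct set of atoms, giving 3 matches.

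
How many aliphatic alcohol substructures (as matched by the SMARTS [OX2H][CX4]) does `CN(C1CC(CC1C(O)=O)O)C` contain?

1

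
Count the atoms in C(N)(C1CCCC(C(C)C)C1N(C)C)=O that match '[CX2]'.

0

The query [CX2] means: C with X2: aliphatic carbon with exactly 2 total connections.
Check the 15 heavy atoms by environment: 11× C (X4) → no; 1× C (X3) → no; 1× O (X1) → no; 2× N (X3) → no.
No environment satisfies the query, so 0 matching atoms.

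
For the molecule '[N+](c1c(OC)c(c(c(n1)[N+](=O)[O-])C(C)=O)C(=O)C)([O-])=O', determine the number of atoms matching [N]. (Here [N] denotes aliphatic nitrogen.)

2

The query [N] means: uppercase N matches aliphatic (non-aromatic) nitrogen only.
Check the 20 heavy atoms by environment: 1× n (aromatic) → no; 5× c (aromatic) → no; 5× C → no; 5× O → no; 2× N (charge +1) → match; 2× O (charge -1) → no.
That gives 2 matching atoms.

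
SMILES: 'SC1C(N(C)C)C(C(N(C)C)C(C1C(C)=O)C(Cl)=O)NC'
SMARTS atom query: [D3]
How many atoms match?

10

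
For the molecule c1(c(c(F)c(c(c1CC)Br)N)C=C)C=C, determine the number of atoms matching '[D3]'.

6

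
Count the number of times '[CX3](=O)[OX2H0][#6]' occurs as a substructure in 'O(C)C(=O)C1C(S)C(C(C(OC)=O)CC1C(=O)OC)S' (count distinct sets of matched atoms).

3

[CX3](=O)[OX2H0][#6] is the SMARTS for an ester: a carbonyl carbon bonded to an oxygen that is itself bonded to carbon (no H on that O).
The molecule carries 3 separate instances of a methyl-ester group (-C(=O)OCH3) meeting every constraint; each maps to a distinct set of atoms, giving 3 matches.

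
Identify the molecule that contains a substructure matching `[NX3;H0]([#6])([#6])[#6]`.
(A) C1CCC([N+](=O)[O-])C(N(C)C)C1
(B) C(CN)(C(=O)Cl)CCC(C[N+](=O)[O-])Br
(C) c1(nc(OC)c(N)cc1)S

A

[NX3;H0]([#6])([#6])[#6] describes a trivalent nitrogen with no H, bonded to three carbons (a tertiary amine).
(A) contains a dimethylamino group (-N(CH3)2), which satisfies every atom and bond constraint.
(B) has a primary amino group (-NH2) but the nitrogen has H2, not H0 with three carbons.
(C) has a primary amino group (-NH2) but the nitrogen has H2, not H0 with three carbons.
So the answer is (A).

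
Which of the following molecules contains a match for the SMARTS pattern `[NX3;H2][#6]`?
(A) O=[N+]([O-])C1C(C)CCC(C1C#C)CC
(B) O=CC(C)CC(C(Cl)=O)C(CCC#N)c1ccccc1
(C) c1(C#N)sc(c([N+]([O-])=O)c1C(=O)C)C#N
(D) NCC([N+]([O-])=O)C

D

[NX3;H2][#6] describes a trivalent nitrogen with two H attached to carbon (a primary amine).
(A) has a nitro group (-[N+](=O)[O-]) but the nitrogen is [N+] with no H, not NX3H2.
(B) has a nitrile (-C#N) but the nitrogen is NX1 (triple-bonded), not NX3 with two H.
(C) has a nitrile (-C#N) but the nitrogen is NX1 (triple-bonded), not NX3 with two H.
(D) contains a primary amino group (-NH2), which satisfies every atom and bond constraint.
So the answer is (D).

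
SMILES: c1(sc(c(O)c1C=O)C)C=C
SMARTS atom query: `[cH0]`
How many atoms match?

4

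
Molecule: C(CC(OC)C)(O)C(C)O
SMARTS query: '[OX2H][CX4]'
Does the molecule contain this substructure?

The pattern [OX2H][CX4] describes a hydroxyl oxygen bound to an sp3 (X4) carbon — an aliphatic alcohol.
The molecule carries a hydroxyl group (-OH), whose atoms satisfy every constraint of the query, so the pattern matches.

Yes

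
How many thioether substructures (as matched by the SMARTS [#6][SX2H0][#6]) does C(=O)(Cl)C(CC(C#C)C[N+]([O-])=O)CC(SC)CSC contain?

[#6][SX2H0][#6] is the SMARTS for a thioether: an aliphatic sulfur bridging two carbons with no H on the sulfur.
The molecule carries 2 separate instances of a methylthio ether (-SCH3) meeting every constraint; each maps to a distinct set of atoms, giving 2 matches.

2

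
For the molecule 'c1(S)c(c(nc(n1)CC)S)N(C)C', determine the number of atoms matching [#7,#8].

Check the 13 heavy atoms by environment: 2× n (aromatic) → match; 4× c (aromatic) → no; 2× S → no; 4× C → no; 1× N → match.
Summing the matching environments: 2 + 1 = 3 matching atoms.

3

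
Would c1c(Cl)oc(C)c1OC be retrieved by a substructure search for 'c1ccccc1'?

No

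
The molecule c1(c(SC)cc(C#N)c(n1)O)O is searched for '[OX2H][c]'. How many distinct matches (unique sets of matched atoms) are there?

[OX2H][c] is the SMARTS for a phenol: a hydroxyl oxygen attached to an aromatic carbon.
The molecule carries 2 separate instances of a hydroxyl group (-OH) meeting every constraint; each maps to a distinct set of atoms, giving 2 matches.

2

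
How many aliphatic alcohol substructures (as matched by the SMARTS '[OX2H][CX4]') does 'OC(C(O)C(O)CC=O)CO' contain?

4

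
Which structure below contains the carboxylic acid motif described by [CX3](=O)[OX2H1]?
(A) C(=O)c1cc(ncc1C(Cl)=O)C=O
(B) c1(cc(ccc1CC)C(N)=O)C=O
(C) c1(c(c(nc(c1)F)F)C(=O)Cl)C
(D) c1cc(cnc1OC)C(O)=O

[CX3](=O)[OX2H1] describes an sp2 carbon double-bonded to O and single-bonded to an -OH oxygen (a carboxylic acid).
(A) has an aldehyde (-CHO) but there is no singly-bonded oxygen on the carbonyl carbon.
(B) has a primary amide (-C(=O)NH2) but the carbonyl is bonded to N, not to an -OH oxygen.
(C) has an acyl chloride (-C(=O)Cl) but the carbonyl is bonded to Cl, not to an -OH oxygen.
(D) contains a carboxylic acid group (-C(=O)OH), which satisfies every atom and bond constraint.
So the answer is (D).

D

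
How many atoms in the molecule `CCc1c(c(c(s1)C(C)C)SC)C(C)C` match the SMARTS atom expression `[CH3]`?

6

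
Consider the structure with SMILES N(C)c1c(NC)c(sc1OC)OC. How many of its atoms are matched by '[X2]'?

3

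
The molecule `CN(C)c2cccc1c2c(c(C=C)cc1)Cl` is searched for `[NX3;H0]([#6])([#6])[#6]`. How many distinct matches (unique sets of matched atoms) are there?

1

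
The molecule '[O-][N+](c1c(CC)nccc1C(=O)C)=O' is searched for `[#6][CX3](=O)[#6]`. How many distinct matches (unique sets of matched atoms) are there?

1

[#6][CX3](=O)[#6] is the SMARTS for a ketone: a carbonyl carbon (no H) flanked by two carbons.
Exactly one fragment in the molecule meets all constraints, giving 1 match.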